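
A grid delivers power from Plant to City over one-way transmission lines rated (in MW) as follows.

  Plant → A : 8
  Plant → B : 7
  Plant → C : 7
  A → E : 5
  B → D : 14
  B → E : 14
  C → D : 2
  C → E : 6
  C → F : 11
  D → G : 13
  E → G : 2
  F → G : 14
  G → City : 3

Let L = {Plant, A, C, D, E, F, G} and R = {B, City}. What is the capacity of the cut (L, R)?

Edges leaving {Plant, A, C, D, E, F, G}: Plant→B (7), G→City (3).
Cut capacity = 7 + 3 = 10.

10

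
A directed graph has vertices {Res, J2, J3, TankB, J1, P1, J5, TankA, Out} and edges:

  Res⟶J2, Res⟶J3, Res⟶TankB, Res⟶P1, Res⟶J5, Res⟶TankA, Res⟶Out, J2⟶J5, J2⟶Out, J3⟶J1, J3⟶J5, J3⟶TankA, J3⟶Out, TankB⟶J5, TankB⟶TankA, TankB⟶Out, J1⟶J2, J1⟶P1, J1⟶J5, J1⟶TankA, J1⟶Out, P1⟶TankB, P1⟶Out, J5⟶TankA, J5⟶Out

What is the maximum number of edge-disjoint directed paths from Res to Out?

6

Assign every edge capacity 1; by Menger, the answer equals the max flow.
Path Res→Out (+1); total 1.
Path Res→J2→Out (+1); total 2.
Path Res→J3→Out (+1); total 3.
Path Res→TankB→Out (+1); total 4.
Path Res→P1→Out (+1); total 5.
Path Res→J5→Out (+1); total 6.
No residual Res→Out path; max flow = 6.
Certifying cut of size 6: {Res→J2, Res→J3, Res→J5, Res→Out, Res→P1, Res→TankB}.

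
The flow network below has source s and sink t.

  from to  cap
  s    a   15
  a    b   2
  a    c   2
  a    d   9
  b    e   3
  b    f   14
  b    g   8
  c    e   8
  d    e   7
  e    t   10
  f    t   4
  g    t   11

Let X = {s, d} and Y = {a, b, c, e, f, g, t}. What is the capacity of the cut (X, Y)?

22

Edges leaving {s, d}: s→a (15), d→e (7).
Cut capacity = 15 + 7 = 22.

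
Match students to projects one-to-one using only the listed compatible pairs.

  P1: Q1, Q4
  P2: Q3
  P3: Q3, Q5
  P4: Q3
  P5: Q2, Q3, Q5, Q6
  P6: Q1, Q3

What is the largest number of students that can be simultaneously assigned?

5

Unit-capacity flow: source→left, listed edges, right→sink; max matching = max flow.
Augmenting path P1→Q1 (+1); matched 1.
Augmenting path P2→Q3 (+1); matched 2.
Augmenting path P3→Q5 (+1); matched 3.
Augmenting path P5→Q2 (+1); matched 4.
Augmenting path P6→Q1→P1→Q4 (+1); matched 5.
No augmenting path remains; maximum matching = 5.
König certificate: {P1, P3, P5, P6, Q3} is a vertex cover of size 5 (every listed pair touches it), so no matching can be larger.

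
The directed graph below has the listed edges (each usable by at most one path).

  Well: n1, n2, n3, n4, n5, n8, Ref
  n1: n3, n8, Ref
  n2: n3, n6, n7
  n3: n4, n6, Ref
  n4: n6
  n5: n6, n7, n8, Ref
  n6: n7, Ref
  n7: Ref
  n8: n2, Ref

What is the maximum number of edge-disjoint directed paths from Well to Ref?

7

Assign every edge capacity 1; by Menger, the answer equals the max flow.
Path Well→Ref (+1); total 1.
Path Well→n1→Ref (+1); total 2.
Path Well→n3→Ref (+1); total 3.
Path Well→n5→Ref (+1); total 4.
Path Well→n8→Ref (+1); total 5.
Path Well→n2→n6→Ref (+1); total 6.
Path Well→n4→n6→n7→Ref (+1); total 7.
No residual Well→Ref path; max flow = 7.
Certifying cut of size 7: {Well→Ref, Well→n1, Well→n2, Well→n3, Well→n4, Well→n5, Well→n8}.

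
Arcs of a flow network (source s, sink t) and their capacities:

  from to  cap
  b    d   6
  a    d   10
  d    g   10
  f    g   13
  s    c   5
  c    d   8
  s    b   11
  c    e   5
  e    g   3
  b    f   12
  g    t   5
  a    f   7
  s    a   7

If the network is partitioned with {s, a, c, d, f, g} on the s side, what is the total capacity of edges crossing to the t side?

Edges leaving {s, a, c, d, f, g}: s→b (11), c→e (5), g→t (5).
Cut capacity = 11 + 5 + 5 = 21.

21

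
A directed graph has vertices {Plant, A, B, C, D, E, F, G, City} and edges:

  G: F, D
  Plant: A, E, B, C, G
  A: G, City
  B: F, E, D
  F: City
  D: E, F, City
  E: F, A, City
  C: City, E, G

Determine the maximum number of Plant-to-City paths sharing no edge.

Assign every edge capacity 1; by Menger, the answer equals the max flow.
Path Plant→A→City (+1); total 1.
Path Plant→C→City (+1); total 2.
Path Plant→E→City (+1); total 3.
Path Plant→B→D→City (+1); total 4.
Path Plant→G→F→City (+1); total 5.
No residual Plant→City path; max flow = 5.
Certifying cut of size 5: {Plant→A, Plant→B, Plant→C, Plant→E, Plant→G}.

5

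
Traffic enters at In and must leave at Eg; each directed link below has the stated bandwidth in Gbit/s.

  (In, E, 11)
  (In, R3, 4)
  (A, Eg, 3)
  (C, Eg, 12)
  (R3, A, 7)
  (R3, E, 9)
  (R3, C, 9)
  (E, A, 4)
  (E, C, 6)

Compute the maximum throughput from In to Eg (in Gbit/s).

13

Augment In→E→C→Eg: bottleneck 6, flow now 6.
Augment In→E→A→Eg: bottleneck 3, flow now 9.
Augment In→R3→C→Eg: bottleneck 4, flow now 13.
No augmenting path remains; maximum flow = 13.
In the residual graph, reachable from In: {In, E, A}.
Min-cut edges: In→R3 (4), E→C (6), A→Eg (3); capacity 4 + 6 + 3 = 13.
This cut is saturated, so no flow can exceed 13.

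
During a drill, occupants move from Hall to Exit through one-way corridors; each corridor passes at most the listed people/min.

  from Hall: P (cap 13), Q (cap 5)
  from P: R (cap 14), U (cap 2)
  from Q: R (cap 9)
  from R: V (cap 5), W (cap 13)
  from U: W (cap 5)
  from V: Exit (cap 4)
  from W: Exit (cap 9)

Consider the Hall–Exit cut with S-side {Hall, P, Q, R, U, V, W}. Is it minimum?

Given cut capacity: 4 + 9 = 13.
Augment Hall→P→R→V→Exit: bottleneck 4, flow now 4.
Augment Hall→P→R→W→Exit: bottleneck 9, flow now 13.
No augmenting path remains; maximum flow = 13.
Cut capacity 13 equals the max flow, so it is a minimum cut.

Yes — it is a minimum cut (capacity 13).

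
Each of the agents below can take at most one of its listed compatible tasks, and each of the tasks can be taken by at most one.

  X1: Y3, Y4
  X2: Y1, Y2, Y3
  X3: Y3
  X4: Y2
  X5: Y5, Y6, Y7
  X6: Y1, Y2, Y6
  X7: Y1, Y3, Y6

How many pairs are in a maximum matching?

6

Unit-capacity flow: source→left, listed edges, right→sink; max matching = max flow.
Augmenting path X1→Y3 (+1); matched 1.
Augmenting path X2→Y1 (+1); matched 2.
Augmenting path X4→Y2 (+1); matched 3.
Augmenting path X5→Y5 (+1); matched 4.
Augmenting path X6→Y6 (+1); matched 5.
Augmenting path X3→Y3→X1→Y4 (+1); matched 6.
No augmenting path remains; maximum matching = 6.
König certificate: {X1, X5, Y1, Y2, Y3, Y6} is a vertex cover of size 6 (every listed pair touches it), so no matching can be larger.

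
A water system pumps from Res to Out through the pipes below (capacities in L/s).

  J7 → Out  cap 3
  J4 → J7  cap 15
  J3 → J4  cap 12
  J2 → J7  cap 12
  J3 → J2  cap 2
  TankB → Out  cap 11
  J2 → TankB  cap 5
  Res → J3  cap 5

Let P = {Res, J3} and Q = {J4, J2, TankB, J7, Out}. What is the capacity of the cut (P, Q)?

Edges leaving {Res, J3}: J3→J4 (12), J3→J2 (2).
Cut capacity = 12 + 2 = 14.

14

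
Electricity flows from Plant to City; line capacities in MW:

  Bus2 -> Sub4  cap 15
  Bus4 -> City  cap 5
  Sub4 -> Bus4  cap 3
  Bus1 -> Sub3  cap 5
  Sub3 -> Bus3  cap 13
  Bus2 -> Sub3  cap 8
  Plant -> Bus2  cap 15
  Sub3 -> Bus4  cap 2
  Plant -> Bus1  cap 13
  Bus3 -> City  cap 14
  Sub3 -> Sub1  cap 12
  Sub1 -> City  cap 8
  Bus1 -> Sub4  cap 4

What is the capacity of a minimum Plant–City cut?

Augment Plant→Bus1→Sub3→Sub1→City: bottleneck 5, flow now 5.
Augment Plant→Bus1→Sub4→Bus4→City: bottleneck 3, flow now 8.
Augment Plant→Bus2→Sub3→Sub1→City: bottleneck 3, flow now 11.
Augment Plant→Bus2→Sub3→Bus4→City: bottleneck 2, flow now 13.
Augment Plant→Bus2→Sub3→Bus3→City: bottleneck 3, flow now 16.
No augmenting path remains; maximum flow = 16.
By max-flow min-cut, the minimum cut capacity equals the max flow.
In the residual graph, reachable from Plant: {Plant, Bus1, Bus2, Sub4}.
Min-cut edges: Bus1→Sub3 (5), Bus2→Sub3 (8), Sub4→Bus4 (3); capacity 5 + 8 + 3 = 16.

16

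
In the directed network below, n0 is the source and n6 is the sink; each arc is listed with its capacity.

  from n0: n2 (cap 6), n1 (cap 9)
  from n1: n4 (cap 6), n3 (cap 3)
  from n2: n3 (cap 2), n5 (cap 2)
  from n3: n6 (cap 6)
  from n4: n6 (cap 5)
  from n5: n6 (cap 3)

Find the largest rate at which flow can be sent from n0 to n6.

12

Augment n0→n1→n3→n6: bottleneck 3, flow now 3.
Augment n0→n1→n4→n6: bottleneck 5, flow now 8.
Augment n0→n2→n3→n6: bottleneck 2, flow now 10.
Augment n0→n2→n5→n6: bottleneck 2, flow now 12.
No augmenting path remains; maximum flow = 12.
In the residual graph, reachable from n0: {n0, n1, n2, n4}.
Min-cut edges: n1→n3 (3), n2→n3 (2), n2→n5 (2), n4→n6 (5); capacity 3 + 2 + 2 + 5 = 12.
This cut is saturated, so no flow can exceed 12.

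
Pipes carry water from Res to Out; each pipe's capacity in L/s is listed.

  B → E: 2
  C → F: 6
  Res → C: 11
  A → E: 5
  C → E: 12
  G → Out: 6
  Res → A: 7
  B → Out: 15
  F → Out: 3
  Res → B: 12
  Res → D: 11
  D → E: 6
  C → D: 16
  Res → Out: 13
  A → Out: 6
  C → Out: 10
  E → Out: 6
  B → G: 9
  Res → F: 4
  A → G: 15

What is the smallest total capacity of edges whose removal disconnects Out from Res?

51

Augment Res→Out: bottleneck 13, flow now 13.
Augment Res→A→Out: bottleneck 6, flow now 19.
Augment Res→B→Out: bottleneck 12, flow now 31.
Augment Res→C→Out: bottleneck 10, flow now 41.
Augment Res→F→Out: bottleneck 3, flow now 44.
Augment Res→A→E→Out: bottleneck 1, flow now 45.
Augment Res→C→E→Out: bottleneck 1, flow now 46.
Augment Res→D→E→Out: bottleneck 4, flow now 50.
Augment Res→D→E→A→G→Out: bottleneck 1, flow now 51. (uses reverse residual edge)
No augmenting path remains; maximum flow = 51.
By max-flow min-cut, the minimum cut capacity equals the max flow.
In the residual graph, reachable from Res: {Res, C, D, E, F}.
Min-cut edges: Res→A (7), Res→B (12), Res→Out (13), C→Out (10), E→Out (6), F→Out (3); capacity 7 + 12 + 13 + 10 + 6 + 3 = 51.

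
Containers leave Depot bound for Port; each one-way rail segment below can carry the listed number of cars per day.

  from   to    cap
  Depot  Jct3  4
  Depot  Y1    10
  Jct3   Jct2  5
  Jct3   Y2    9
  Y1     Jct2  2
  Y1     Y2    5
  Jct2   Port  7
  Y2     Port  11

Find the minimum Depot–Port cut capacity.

11

Augment Depot→Jct3→Jct2→Port: bottleneck 4, flow now 4.
Augment Depot→Y1→Jct2→Port: bottleneck 2, flow now 6.
Augment Depot→Y1→Y2→Port: bottleneck 5, flow now 11.
No augmenting path remains; maximum flow = 11.
By max-flow min-cut, the minimum cut capacity equals the max flow.
In the residual graph, reachable from Depot: {Depot, Y1}.
Min-cut edges: Depot→Jct3 (4), Y1→Jct2 (2), Y1→Y2 (5); capacity 4 + 2 + 5 = 11.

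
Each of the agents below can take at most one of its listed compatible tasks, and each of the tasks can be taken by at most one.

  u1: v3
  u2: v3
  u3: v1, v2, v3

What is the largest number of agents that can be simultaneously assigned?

2

Unit-capacity flow: source→left, listed edges, right→sink; max matching = max flow.
Augmenting path u1→v3 (+1); matched 1.
Augmenting path u3→v1 (+1); matched 2.
No augmenting path remains; maximum matching = 2.
König certificate: {u3, v3} is a vertex cover of size 2 (every listed pair touches it), so no matching can be larger.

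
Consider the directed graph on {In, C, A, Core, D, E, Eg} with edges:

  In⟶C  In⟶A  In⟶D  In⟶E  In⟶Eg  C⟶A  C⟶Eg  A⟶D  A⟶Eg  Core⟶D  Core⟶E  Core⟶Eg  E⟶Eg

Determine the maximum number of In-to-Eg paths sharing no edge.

Assign every edge capacity 1; by Menger, the answer equals the max flow.
Path In→Eg (+1); total 1.
Path In→C→Eg (+1); total 2.
Path In→A→Eg (+1); total 3.
Path In→E→Eg (+1); total 4.
No residual In→Eg path; max flow = 4.
Certifying cut of size 4: {In→A, In→C, In→E, In→Eg}.

4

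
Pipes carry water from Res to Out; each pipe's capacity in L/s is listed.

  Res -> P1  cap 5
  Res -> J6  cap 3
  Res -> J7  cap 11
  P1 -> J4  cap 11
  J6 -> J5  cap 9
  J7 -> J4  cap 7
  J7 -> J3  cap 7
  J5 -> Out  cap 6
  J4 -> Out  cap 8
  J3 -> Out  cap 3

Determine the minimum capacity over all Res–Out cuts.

Augment Res→P1→J4→Out: bottleneck 5, flow now 5.
Augment Res→J6→J5→Out: bottleneck 3, flow now 8.
Augment Res→J7→J4→Out: bottleneck 3, flow now 11.
Augment Res→J7→J3→Out: bottleneck 3, flow now 14.
No augmenting path remains; maximum flow = 14.
By max-flow min-cut, the minimum cut capacity equals the max flow.
In the residual graph, reachable from Res: {Res, P1, J7, J4, J3}.
Min-cut edges: Res→J6 (3), J4→Out (8), J3→Out (3); capacity 3 + 8 + 3 = 14.

14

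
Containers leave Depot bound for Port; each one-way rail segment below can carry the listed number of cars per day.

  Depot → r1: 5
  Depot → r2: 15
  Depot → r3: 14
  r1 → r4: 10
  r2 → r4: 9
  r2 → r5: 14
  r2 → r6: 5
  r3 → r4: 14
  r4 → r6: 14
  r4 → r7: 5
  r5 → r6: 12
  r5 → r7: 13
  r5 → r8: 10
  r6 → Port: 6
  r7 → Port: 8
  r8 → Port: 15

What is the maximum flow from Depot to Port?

24

Augment Depot→r2→r6→Port: bottleneck 5, flow now 5.
Augment Depot→r1→r4→r6→Port: bottleneck 1, flow now 6.
Augment Depot→r1→r4→r7→Port: bottleneck 4, flow now 10.
Augment Depot→r2→r4→r7→Port: bottleneck 1, flow now 11.
Augment Depot→r2→r5→r7→Port: bottleneck 3, flow now 14.
Augment Depot→r2→r5→r8→Port: bottleneck 6, flow now 20.
Augment Depot→r3→r4→r2→r5→r8→Port: bottleneck 1, flow now 21. (uses reverse residual edge)
Augment Depot→r3→r4→r6→r2→r5→r8→Port: bottleneck 3, flow now 24. (uses reverse residual edge)
No augmenting path remains; maximum flow = 24.
In the residual graph, reachable from Depot: {Depot, r1, r2, r3, r4, r5, r6, r7}.
Min-cut edges: r5→r8 (10), r6→Port (6), r7→Port (8); capacity 10 + 6 + 8 = 24.
This cut is saturated, so no flow can exceed 24.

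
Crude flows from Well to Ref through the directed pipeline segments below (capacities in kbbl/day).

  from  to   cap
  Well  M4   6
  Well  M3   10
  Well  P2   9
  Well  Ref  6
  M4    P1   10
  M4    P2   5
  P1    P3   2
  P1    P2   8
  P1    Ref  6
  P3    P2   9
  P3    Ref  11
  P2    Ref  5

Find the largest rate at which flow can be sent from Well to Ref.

Augment Well→Ref: bottleneck 6, flow now 6.
Augment Well→P2→Ref: bottleneck 5, flow now 11.
Augment Well→M4→P1→Ref: bottleneck 6, flow now 17.
No augmenting path remains; maximum flow = 17.
In the residual graph, reachable from Well: {Well, M3, P2}.
Min-cut edges: Well→M4 (6), Well→Ref (6), P2→Ref (5); capacity 6 + 6 + 5 = 17.
This cut is saturated, so no flow can exceed 17.

17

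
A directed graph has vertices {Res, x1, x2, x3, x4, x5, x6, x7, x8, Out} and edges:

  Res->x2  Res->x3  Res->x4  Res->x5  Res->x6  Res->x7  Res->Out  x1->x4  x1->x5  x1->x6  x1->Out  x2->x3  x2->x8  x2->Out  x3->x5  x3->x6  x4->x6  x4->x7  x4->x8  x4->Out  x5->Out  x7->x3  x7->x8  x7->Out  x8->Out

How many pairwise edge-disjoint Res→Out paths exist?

5

Assign every edge capacity 1; by Menger, the answer equals the max flow.
Path Res→Out (+1); total 1.
Path Res→x2→Out (+1); total 2.
Path Res→x4→Out (+1); total 3.
Path Res→x5→Out (+1); total 4.
Path Res→x7→Out (+1); total 5.
No residual Res→Out path; max flow = 5.
Certifying cut of size 5: {Res→Out, Res→x2, Res→x4, Res→x7, x5→Out}.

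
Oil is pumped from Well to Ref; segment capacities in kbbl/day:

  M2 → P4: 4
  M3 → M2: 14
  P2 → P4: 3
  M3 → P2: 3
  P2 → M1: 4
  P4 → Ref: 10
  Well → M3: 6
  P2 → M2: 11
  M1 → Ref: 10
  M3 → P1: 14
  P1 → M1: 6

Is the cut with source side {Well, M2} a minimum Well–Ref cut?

No — its capacity is 10, but the minimum cut has capacity 6.

Given cut capacity: 6 + 4 = 10.
Augment Well→M3→M2→P4→Ref: bottleneck 4, flow now 4.
Augment Well→M3→P2→M1→Ref: bottleneck 2, flow now 6.
No augmenting path remains; maximum flow = 6.
In the residual graph, reachable from Well: {Well}.
Min-cut edges: Well→M3 (6); capacity 6 = 6.
Cut capacity 10 exceeds the max flow 6, so it is not minimum.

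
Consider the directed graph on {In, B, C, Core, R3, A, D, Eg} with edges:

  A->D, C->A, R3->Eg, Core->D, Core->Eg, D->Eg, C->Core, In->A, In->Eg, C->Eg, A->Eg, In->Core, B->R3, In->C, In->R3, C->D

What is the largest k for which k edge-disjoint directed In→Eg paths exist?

Assign every edge capacity 1; by Menger, the answer equals the max flow.
Path In→Eg (+1); total 1.
Path In→C→Eg (+1); total 2.
Path In→Core→Eg (+1); total 3.
Path In→R3→Eg (+1); total 4.
Path In→A→Eg (+1); total 5.
No residual In→Eg path; max flow = 5.
Certifying cut of size 5: {In→A, In→C, In→Core, In→Eg, In→R3}.

5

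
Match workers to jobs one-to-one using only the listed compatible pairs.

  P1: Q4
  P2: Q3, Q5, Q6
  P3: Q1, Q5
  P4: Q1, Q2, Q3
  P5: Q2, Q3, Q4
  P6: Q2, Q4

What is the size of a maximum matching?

6

Unit-capacity flow: source→left, listed edges, right→sink; max matching = max flow.
Augmenting path P1→Q4 (+1); matched 1.
Augmenting path P2→Q3 (+1); matched 2.
Augmenting path P3→Q1 (+1); matched 3.
Augmenting path P4→Q2 (+1); matched 4.
Augmenting path P5→Q3→P2→Q5 (+1); matched 5.
Augmenting path P6→Q2→P4→Q1→P3→Q5→P2→Q6 (+1); matched 6.
No augmenting path remains; maximum matching = 6.
König certificate: {P1, P2, P3, P4, P5, P6} is a vertex cover of size 6 (every listed pair touches it), so no matching can be larger.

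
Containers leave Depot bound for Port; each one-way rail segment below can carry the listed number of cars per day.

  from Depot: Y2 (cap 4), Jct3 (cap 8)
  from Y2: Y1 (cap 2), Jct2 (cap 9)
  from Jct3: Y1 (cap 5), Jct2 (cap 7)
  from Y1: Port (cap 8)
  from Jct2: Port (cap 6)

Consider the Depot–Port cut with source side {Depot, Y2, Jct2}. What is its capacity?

16

Edges leaving {Depot, Y2, Jct2}: Depot→Jct3 (8), Y2→Y1 (2), Jct2→Port (6).
Cut capacity = 8 + 2 + 6 = 16.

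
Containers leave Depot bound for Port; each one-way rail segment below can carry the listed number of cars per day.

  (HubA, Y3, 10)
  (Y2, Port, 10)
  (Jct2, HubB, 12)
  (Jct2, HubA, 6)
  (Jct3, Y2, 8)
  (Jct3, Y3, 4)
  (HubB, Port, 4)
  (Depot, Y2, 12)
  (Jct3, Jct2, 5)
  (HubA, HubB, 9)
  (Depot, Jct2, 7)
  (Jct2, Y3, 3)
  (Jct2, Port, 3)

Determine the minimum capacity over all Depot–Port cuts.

17

Augment Depot→Jct2→Port: bottleneck 3, flow now 3.
Augment Depot→Y2→Port: bottleneck 10, flow now 13.
Augment Depot→Jct2→HubB→Port: bottleneck 4, flow now 17.
No augmenting path remains; maximum flow = 17.
By max-flow min-cut, the minimum cut capacity equals the max flow.
In the residual graph, reachable from Depot: {Depot, Y2}.
Min-cut edges: Depot→Jct2 (7), Y2→Port (10); capacity 7 + 10 = 17.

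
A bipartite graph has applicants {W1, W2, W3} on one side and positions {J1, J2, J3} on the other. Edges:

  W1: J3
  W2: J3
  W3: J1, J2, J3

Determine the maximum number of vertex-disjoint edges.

2

Unit-capacity flow: source→left, listed edges, right→sink; max matching = max flow.
Augmenting path W1→J3 (+1); matched 1.
Augmenting path W3→J1 (+1); matched 2.
No augmenting path remains; maximum matching = 2.
König certificate: {W3, J3} is a vertex cover of size 2 (every listed pair touches it), so no matching can be larger.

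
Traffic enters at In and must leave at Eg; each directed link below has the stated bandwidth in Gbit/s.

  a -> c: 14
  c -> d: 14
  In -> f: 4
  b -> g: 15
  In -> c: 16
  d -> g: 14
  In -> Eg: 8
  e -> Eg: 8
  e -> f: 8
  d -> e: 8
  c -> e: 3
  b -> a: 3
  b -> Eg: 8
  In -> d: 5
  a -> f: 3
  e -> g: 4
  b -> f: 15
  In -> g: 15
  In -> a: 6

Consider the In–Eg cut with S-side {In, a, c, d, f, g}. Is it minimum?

Given cut capacity: 8 + 3 + 8 = 19.
Augment In→Eg: bottleneck 8, flow now 8.
Augment In→c→e→Eg: bottleneck 3, flow now 11.
Augment In→d→e→Eg: bottleneck 5, flow now 16.
No augmenting path remains; maximum flow = 16.
In the residual graph, reachable from In: {In, a, c, d, e, f, g}.
Min-cut edges: In→Eg (8), e→Eg (8); capacity 8 + 8 = 16.
Cut capacity 19 exceeds the max flow 16, so it is not minimum.

No — its capacity is 19, but the minimum cut has capacity 16.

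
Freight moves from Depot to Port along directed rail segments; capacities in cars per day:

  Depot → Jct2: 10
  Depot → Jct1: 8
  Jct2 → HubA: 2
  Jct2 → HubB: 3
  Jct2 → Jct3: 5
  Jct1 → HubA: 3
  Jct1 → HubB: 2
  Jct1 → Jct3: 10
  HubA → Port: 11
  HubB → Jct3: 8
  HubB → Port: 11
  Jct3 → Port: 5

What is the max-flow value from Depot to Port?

Augment Depot→Jct2→HubA→Port: bottleneck 2, flow now 2.
Augment Depot→Jct2→HubB→Port: bottleneck 3, flow now 5.
Augment Depot→Jct2→Jct3→Port: bottleneck 5, flow now 10.
Augment Depot→Jct1→HubA→Port: bottleneck 3, flow now 13.
Augment Depot→Jct1→HubB→Port: bottleneck 2, flow now 15.
No augmenting path remains; maximum flow = 15.
In the residual graph, reachable from Depot: {Depot, Jct2, Jct1, Jct3}.
Min-cut edges: Jct2→HubA (2), Jct2→HubB (3), Jct1→HubA (3), Jct1→HubB (2), Jct3→Port (5); capacity 2 + 3 + 3 + 2 + 5 = 15.
This cut is saturated, so no flow can exceed 15.

15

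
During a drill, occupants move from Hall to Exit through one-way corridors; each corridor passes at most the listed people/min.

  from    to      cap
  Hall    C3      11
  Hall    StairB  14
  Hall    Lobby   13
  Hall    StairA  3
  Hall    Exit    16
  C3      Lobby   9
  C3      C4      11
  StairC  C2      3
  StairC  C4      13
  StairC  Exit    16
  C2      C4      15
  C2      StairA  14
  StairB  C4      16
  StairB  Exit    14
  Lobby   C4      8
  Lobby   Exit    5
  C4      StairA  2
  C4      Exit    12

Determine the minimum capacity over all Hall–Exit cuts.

47

Augment Hall→Exit: bottleneck 16, flow now 16.
Augment Hall→StairB→Exit: bottleneck 14, flow now 30.
Augment Hall→Lobby→Exit: bottleneck 5, flow now 35.
Augment Hall→C3→C4→Exit: bottleneck 11, flow now 46.
Augment Hall→Lobby→C4→Exit: bottleneck 1, flow now 47.
No augmenting path remains; maximum flow = 47.
By max-flow min-cut, the minimum cut capacity equals the max flow.
In the residual graph, reachable from Hall: {Hall, C3, Lobby, C4, StairA}.
Min-cut edges: Hall→StairB (14), Hall→Exit (16), Lobby→Exit (5), C4→Exit (12); capacity 14 + 16 + 5 + 12 = 47.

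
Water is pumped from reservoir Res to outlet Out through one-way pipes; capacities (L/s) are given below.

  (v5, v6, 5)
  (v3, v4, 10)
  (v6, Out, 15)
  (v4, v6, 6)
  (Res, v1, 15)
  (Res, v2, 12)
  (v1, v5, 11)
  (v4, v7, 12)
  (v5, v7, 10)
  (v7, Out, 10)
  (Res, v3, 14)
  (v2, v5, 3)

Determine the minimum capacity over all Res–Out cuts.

21

Augment Res→v1→v5→v6→Out: bottleneck 5, flow now 5.
Augment Res→v1→v5→v7→Out: bottleneck 6, flow now 11.
Augment Res→v2→v5→v7→Out: bottleneck 3, flow now 14.
Augment Res→v3→v4→v6→Out: bottleneck 6, flow now 20.
Augment Res→v3→v4→v7→Out: bottleneck 1, flow now 21.
No augmenting path remains; maximum flow = 21.
By max-flow min-cut, the minimum cut capacity equals the max flow.
In the residual graph, reachable from Res: {Res, v1, v2, v3, v4, v5, v7}.
Min-cut edges: v4→v6 (6), v5→v6 (5), v7→Out (10); capacity 6 + 5 + 10 = 21.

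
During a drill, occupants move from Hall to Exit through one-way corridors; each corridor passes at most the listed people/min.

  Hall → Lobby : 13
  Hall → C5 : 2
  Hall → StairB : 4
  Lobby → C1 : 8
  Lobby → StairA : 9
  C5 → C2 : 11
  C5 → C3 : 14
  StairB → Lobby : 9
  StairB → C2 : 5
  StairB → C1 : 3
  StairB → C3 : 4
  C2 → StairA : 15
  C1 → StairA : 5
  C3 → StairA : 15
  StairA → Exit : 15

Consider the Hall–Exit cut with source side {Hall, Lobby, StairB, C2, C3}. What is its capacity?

Edges leaving {Hall, Lobby, StairB, C2, C3}: Hall→C5 (2), Lobby→C1 (8), Lobby→StairA (9), StairB→C1 (3), C2→StairA (15), C3→StairA (15).
Cut capacity = 2 + 8 + 9 + 3 + 15 + 15 = 52.

52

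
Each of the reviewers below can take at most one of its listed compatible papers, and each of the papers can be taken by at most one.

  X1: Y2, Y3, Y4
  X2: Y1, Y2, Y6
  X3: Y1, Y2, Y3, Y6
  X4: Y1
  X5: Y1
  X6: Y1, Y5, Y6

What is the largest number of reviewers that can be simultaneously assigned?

5

Unit-capacity flow: source→left, listed edges, right→sink; max matching = max flow.
Augmenting path X1→Y2 (+1); matched 1.
Augmenting path X2→Y1 (+1); matched 2.
Augmenting path X3→Y3 (+1); matched 3.
Augmenting path X6→Y5 (+1); matched 4.
Augmenting path X4→Y1→X2→Y6 (+1); matched 5.
No augmenting path remains; maximum matching = 5.
König certificate: {X1, X2, X3, X6, Y1} is a vertex cover of size 5 (every listed pair touches it), so no matching can be larger.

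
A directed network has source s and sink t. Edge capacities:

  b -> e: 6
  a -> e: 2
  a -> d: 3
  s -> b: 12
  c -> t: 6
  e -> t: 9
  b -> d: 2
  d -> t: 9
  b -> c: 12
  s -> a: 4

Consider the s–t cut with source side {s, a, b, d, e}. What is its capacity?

Edges leaving {s, a, b, d, e}: b→c (12), d→t (9), e→t (9).
Cut capacity = 12 + 9 + 9 = 30.

30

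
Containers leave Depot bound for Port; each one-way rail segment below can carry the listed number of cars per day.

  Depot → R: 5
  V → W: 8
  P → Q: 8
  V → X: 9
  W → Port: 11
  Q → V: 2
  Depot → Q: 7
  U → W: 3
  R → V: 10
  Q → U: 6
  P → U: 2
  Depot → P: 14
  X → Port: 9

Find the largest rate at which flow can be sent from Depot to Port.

10

Augment Depot→P→U→W→Port: bottleneck 2, flow now 2.
Augment Depot→Q→U→W→Port: bottleneck 1, flow now 3.
Augment Depot→Q→V→W→Port: bottleneck 2, flow now 5.
Augment Depot→R→V→W→Port: bottleneck 5, flow now 10.
No augmenting path remains; maximum flow = 10.
In the residual graph, reachable from Depot: {Depot, P, Q, U}.
Min-cut edges: Depot→R (5), Q→V (2), U→W (3); capacity 5 + 2 + 3 = 10.
This cut is saturated, so no flow can exceed 10.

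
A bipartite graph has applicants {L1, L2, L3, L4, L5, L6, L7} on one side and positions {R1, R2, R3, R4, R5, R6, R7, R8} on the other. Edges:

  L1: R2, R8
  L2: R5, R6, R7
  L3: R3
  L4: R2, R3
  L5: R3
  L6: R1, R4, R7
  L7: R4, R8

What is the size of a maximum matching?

Unit-capacity flow: source→left, listed edges, right→sink; max matching = max flow.
Augmenting path L1→R2 (+1); matched 1.
Augmenting path L2→R5 (+1); matched 2.
Augmenting path L3→R3 (+1); matched 3.
Augmenting path L6→R1 (+1); matched 4.
Augmenting path L7→R4 (+1); matched 5.
Augmenting path L4→R2→L1→R8 (+1); matched 6.
No augmenting path remains; maximum matching = 6.
König certificate: {L1, L2, L4, L6, L7, R3} is a vertex cover of size 6 (every listed pair touches it), so no matching can be larger.

6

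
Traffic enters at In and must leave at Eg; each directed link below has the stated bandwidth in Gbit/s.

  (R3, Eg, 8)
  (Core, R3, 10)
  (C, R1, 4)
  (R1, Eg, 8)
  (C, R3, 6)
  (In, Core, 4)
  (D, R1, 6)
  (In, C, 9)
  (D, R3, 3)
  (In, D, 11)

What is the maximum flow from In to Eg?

Augment In→D→R3→Eg: bottleneck 3, flow now 3.
Augment In→D→R1→Eg: bottleneck 6, flow now 9.
Augment In→Core→R3→Eg: bottleneck 4, flow now 13.
Augment In→C→R3→Eg: bottleneck 1, flow now 14.
Augment In→C→R1→Eg: bottleneck 2, flow now 16.
No augmenting path remains; maximum flow = 16.
In the residual graph, reachable from In: {In, D, Core, C, R3, R1}.
Min-cut edges: R3→Eg (8), R1→Eg (8); capacity 8 + 8 = 16.
This cut is saturated, so no flow can exceed 16.

16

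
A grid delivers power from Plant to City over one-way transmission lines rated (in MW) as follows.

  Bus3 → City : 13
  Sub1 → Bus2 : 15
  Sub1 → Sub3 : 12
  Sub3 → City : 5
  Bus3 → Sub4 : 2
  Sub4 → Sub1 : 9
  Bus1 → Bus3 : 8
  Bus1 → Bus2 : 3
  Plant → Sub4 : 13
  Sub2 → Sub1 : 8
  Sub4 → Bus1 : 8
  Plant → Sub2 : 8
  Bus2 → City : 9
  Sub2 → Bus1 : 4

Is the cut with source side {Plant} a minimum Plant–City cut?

Yes — it is a minimum cut (capacity 21).

Given cut capacity: 13 + 8 = 21.
Augment Plant→Sub4→Sub1→Bus2→City: bottleneck 9, flow now 9.
Augment Plant→Sub4→Bus1→Bus3→City: bottleneck 4, flow now 13.
Augment Plant→Sub2→Sub1→Sub3→City: bottleneck 5, flow now 18.
Augment Plant→Sub2→Bus1→Bus3→City: bottleneck 3, flow now 21.
No augmenting path remains; maximum flow = 21.
Cut capacity 21 equals the max flow, so it is a minimum cut.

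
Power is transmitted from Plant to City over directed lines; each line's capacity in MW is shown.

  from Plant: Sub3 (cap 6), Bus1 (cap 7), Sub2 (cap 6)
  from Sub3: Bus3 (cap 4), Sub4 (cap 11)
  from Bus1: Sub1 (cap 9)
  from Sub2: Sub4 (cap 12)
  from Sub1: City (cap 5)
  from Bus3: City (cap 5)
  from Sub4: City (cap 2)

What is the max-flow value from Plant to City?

Augment Plant→Sub3→Bus3→City: bottleneck 4, flow now 4.
Augment Plant→Sub3→Sub4→City: bottleneck 2, flow now 6.
Augment Plant→Bus1→Sub1→City: bottleneck 5, flow now 11.
No augmenting path remains; maximum flow = 11.
In the residual graph, reachable from Plant: {Plant, Sub3, Bus1, Sub2, Sub1, Sub4}.
Min-cut edges: Sub3→Bus3 (4), Sub1→City (5), Sub4→City (2); capacity 4 + 5 + 2 = 11.
This cut is saturated, so no flow can exceed 11.

11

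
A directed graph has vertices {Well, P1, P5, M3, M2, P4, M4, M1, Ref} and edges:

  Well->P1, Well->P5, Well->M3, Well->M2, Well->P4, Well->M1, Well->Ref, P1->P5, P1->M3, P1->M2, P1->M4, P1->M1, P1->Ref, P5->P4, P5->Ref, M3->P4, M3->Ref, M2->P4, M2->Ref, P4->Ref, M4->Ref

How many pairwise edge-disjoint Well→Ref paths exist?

6

Assign every edge capacity 1; by Menger, the answer equals the max flow.
Path Well→Ref (+1); total 1.
Path Well→P1→Ref (+1); total 2.
Path Well→P5→Ref (+1); total 3.
Path Well→M3→Ref (+1); total 4.
Path Well→M2→Ref (+1); total 5.
Path Well→P4→Ref (+1); total 6.
No residual Well→Ref path; max flow = 6.
Certifying cut of size 6: {Well→M2, Well→M3, Well→P1, Well→P4, Well→P5, Well→Ref}.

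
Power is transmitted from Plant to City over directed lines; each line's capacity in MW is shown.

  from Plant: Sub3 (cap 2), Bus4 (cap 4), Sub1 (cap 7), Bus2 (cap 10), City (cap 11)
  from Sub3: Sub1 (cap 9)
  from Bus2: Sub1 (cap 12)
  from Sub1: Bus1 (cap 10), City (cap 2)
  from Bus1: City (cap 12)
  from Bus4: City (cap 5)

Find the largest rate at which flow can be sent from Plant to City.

Augment Plant→City: bottleneck 11, flow now 11.
Augment Plant→Sub1→City: bottleneck 2, flow now 13.
Augment Plant→Bus4→City: bottleneck 4, flow now 17.
Augment Plant→Sub1→Bus1→City: bottleneck 5, flow now 22.
Augment Plant→Sub3→Sub1→Bus1→City: bottleneck 2, flow now 24.
Augment Plant→Bus2→Sub1→Bus1→City: bottleneck 3, flow now 27.
No augmenting path remains; maximum flow = 27.
In the residual graph, reachable from Plant: {Plant, Sub3, Bus2, Sub1}.
Min-cut edges: Plant→Bus4 (4), Plant→City (11), Sub1→Bus1 (10), Sub1→City (2); capacity 4 + 11 + 10 + 2 = 27.
This cut is saturated, so no flow can exceed 27.

27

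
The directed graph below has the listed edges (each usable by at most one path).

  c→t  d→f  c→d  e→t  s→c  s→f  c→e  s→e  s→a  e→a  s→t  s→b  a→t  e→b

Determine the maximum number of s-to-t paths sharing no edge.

Assign every edge capacity 1; by Menger, the answer equals the max flow.
Path s→t (+1); total 1.
Path s→a→t (+1); total 2.
Path s→c→t (+1); total 3.
Path s→e→t (+1); total 4.
No residual s→t path; max flow = 4.
Certifying cut of size 4: {s→a, s→c, s→e, s→t}.

4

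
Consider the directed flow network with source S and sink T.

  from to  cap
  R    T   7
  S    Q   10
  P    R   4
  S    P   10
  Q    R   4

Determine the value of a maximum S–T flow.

Augment S→P→R→T: bottleneck 4, flow now 4.
Augment S→Q→R→T: bottleneck 3, flow now 7.
No augmenting path remains; maximum flow = 7.
In the residual graph, reachable from S: {S, P, Q, R}.
Min-cut edges: R→T (7); capacity 7 = 7.
This cut is saturated, so no flow can exceed 7.

7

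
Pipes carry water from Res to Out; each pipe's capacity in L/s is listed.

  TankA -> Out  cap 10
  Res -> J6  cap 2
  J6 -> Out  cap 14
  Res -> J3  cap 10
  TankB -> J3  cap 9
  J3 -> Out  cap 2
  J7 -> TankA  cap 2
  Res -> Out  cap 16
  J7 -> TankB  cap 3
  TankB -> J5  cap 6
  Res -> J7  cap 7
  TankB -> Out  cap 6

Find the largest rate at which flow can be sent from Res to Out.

Augment Res→Out: bottleneck 16, flow now 16.
Augment Res→J6→Out: bottleneck 2, flow now 18.
Augment Res→J3→Out: bottleneck 2, flow now 20.
Augment Res→J7→TankB→Out: bottleneck 3, flow now 23.
Augment Res→J7→TankA→Out: bottleneck 2, flow now 25.
No augmenting path remains; maximum flow = 25.
In the residual graph, reachable from Res: {Res, J7, J3}.
Min-cut edges: Res→J6 (2), Res→Out (16), J7→TankB (3), J7→TankA (2), J3→Out (2); capacity 2 + 16 + 3 + 2 + 2 = 25.
This cut is saturated, so no flow can exceed 25.

25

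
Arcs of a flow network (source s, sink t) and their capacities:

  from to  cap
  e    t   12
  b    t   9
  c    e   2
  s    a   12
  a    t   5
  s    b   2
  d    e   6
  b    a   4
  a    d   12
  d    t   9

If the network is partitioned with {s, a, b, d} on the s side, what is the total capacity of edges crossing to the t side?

29

Edges leaving {s, a, b, d}: a→t (5), b→t (9), d→e (6), d→t (9).
Cut capacity = 5 + 9 + 6 + 9 = 29.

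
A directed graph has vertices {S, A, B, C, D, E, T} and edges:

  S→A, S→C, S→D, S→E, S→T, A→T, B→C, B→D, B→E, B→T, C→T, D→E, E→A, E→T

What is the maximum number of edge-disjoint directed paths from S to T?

4

Assign every edge capacity 1; by Menger, the answer equals the max flow.
Path S→T (+1); total 1.
Path S→A→T (+1); total 2.
Path S→C→T (+1); total 3.
Path S→E→T (+1); total 4.
No residual S→T path; max flow = 4.
Certifying cut of size 4: {A→T, E→T, S→C, S→T}.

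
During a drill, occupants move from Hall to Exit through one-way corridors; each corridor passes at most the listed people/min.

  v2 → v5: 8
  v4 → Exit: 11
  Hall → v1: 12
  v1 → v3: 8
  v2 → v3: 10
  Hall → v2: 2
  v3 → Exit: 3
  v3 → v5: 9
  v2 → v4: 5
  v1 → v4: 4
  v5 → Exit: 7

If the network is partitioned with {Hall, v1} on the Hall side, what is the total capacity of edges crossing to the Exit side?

Edges leaving {Hall, v1}: Hall→v2 (2), v1→v3 (8), v1→v4 (4).
Cut capacity = 2 + 8 + 4 = 14.

14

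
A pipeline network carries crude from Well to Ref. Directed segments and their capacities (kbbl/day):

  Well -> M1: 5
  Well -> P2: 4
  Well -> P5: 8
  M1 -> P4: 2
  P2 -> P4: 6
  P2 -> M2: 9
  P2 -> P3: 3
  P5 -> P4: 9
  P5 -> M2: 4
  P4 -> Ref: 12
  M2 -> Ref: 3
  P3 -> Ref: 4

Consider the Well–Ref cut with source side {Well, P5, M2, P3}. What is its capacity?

25

Edges leaving {Well, P5, M2, P3}: Well→M1 (5), Well→P2 (4), P5→P4 (9), M2→Ref (3), P3→Ref (4).
Cut capacity = 5 + 4 + 9 + 3 + 4 = 25.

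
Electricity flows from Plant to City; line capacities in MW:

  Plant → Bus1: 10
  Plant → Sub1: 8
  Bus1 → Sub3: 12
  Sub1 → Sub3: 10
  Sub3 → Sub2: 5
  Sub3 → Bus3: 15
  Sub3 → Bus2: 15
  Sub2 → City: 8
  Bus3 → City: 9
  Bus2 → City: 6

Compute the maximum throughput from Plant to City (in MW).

18

Augment Plant→Bus1→Sub3→Sub2→City: bottleneck 5, flow now 5.
Augment Plant→Bus1→Sub3→Bus3→City: bottleneck 5, flow now 10.
Augment Plant→Sub1→Sub3→Bus3→City: bottleneck 4, flow now 14.
Augment Plant→Sub1→Sub3→Bus2→City: bottleneck 4, flow now 18.
No augmenting path remains; maximum flow = 18.
In the residual graph, reachable from Plant: {Plant}.
Min-cut edges: Plant→Bus1 (10), Plant→Sub1 (8); capacity 10 + 8 = 18.
This cut is saturated, so no flow can exceed 18.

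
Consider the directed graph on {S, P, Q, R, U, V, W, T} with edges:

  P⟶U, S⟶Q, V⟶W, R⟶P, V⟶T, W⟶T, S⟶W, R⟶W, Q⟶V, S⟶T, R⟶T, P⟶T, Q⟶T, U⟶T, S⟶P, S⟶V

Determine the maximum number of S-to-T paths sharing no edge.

5

Assign every edge capacity 1; by Menger, the answer equals the max flow.
Path S→T (+1); total 1.
Path S→P→T (+1); total 2.
Path S→Q→T (+1); total 3.
Path S→V→T (+1); total 4.
Path S→W→T (+1); total 5.
No residual S→T path; max flow = 5.
Certifying cut of size 5: {S→P, S→Q, S→T, S→V, S→W}.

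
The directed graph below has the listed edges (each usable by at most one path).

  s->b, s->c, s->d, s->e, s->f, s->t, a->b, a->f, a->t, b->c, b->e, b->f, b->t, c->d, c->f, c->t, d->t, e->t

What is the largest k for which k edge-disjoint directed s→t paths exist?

5

Assign every edge capacity 1; by Menger, the answer equals the max flow.
Path s→t (+1); total 1.
Path s→b→t (+1); total 2.
Path s→c→t (+1); total 3.
Path s→d→t (+1); total 4.
Path s→e→t (+1); total 5.
No residual s→t path; max flow = 5.
Certifying cut of size 5: {s→b, s→c, s→d, s→e, s→t}.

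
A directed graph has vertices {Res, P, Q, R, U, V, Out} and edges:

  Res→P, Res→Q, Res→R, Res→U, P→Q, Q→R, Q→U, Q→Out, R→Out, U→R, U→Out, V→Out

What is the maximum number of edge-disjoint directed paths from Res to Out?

3

Assign every edge capacity 1; by Menger, the answer equals the max flow.
Path Res→Q→Out (+1); total 1.
Path Res→R→Out (+1); total 2.
Path Res→U→Out (+1); total 3.
No residual Res→Out path; max flow = 3.
Certifying cut of size 3: {Q→Out, R→Out, U→Out}.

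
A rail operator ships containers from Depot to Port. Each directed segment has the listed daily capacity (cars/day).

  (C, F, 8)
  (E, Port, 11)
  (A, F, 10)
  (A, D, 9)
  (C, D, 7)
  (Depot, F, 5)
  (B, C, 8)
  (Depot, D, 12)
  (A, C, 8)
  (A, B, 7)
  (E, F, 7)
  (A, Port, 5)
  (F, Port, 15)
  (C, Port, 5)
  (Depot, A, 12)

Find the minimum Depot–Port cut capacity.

17

Augment Depot→A→Port: bottleneck 5, flow now 5.
Augment Depot→F→Port: bottleneck 5, flow now 10.
Augment Depot→A→C→Port: bottleneck 5, flow now 15.
Augment Depot→A→F→Port: bottleneck 2, flow now 17.
No augmenting path remains; maximum flow = 17.
By max-flow min-cut, the minimum cut capacity equals the max flow.
In the residual graph, reachable from Depot: {Depot, D}.
Min-cut edges: Depot→A (12), Depot→F (5); capacity 12 + 5 = 17.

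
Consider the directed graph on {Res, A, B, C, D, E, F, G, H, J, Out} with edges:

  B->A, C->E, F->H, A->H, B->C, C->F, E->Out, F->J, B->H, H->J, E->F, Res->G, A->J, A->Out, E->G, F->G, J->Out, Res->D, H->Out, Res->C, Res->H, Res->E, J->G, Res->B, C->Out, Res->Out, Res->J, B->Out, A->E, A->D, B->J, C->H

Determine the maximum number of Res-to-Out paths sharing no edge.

Assign every edge capacity 1; by Menger, the answer equals the max flow.
Path Res→Out (+1); total 1.
Path Res→B→Out (+1); total 2.
Path Res→C→Out (+1); total 3.
Path Res→E→Out (+1); total 4.
Path Res→H→Out (+1); total 5.
Path Res→J→Out (+1); total 6.
No residual Res→Out path; max flow = 6.
Certifying cut of size 6: {Res→B, Res→C, Res→E, Res→H, Res→J, Res→Out}.

6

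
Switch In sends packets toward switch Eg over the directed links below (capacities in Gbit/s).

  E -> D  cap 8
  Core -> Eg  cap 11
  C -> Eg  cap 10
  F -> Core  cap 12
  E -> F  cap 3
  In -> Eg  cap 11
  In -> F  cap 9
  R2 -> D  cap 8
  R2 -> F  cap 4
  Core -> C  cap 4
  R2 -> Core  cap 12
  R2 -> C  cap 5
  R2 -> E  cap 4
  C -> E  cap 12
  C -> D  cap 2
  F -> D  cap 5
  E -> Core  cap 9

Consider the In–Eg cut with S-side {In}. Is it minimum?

Yes — it is a minimum cut (capacity 20).

Given cut capacity: 9 + 11 = 20.
Augment In→Eg: bottleneck 11, flow now 11.
Augment In→F→Core→Eg: bottleneck 9, flow now 20.
No augmenting path remains; maximum flow = 20.
Cut capacity 20 equals the max flow, so it is a minimum cut.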